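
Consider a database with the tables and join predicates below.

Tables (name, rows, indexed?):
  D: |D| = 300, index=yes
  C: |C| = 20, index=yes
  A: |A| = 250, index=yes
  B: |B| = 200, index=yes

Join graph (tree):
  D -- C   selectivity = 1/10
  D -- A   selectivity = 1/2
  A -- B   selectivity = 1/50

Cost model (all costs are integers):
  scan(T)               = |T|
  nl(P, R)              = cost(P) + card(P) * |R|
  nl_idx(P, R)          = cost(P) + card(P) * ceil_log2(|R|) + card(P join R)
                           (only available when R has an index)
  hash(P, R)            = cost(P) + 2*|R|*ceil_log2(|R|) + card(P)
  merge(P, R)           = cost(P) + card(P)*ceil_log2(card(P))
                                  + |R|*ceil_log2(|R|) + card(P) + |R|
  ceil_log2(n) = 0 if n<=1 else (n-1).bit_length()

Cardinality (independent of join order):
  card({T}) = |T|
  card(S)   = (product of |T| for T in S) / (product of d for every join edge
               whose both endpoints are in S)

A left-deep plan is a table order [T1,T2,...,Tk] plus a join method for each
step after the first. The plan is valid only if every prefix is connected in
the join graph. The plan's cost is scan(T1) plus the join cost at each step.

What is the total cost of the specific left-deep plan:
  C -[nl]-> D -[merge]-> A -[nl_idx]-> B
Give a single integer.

step 1: scan C: cost=20, card=20
step 2: join D via nl
    card(P join D) = 20*300/(10) = 600
    cost = 20 + 20*300 = 6020
step 3: join A via merge
    card(P join A) = 600*250/(2) = 75000
    cost = 6020 + 600*10 + 250*8 + 600 + 250 = 14870
step 4: join B via nl_idx
    card(P join B) = 75000*200/(50) = 300000
    cost = 14870 + 75000*8 + 300000 = 914870

914870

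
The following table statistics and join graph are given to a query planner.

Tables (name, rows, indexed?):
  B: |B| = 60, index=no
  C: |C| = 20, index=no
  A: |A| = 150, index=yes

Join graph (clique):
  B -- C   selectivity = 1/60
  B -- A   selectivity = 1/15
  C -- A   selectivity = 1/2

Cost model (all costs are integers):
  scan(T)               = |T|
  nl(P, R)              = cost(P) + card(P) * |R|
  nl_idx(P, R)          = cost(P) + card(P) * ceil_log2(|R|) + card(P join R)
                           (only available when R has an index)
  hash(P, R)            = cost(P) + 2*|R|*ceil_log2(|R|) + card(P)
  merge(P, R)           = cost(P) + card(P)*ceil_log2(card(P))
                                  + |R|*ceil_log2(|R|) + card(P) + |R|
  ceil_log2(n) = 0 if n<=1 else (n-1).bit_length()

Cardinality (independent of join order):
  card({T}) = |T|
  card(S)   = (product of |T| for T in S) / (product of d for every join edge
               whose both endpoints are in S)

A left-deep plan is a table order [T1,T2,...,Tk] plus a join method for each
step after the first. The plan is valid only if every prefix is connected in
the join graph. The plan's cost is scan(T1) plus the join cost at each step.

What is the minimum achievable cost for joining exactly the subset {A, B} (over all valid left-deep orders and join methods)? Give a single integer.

Selinger DP over subsets of {A,B}:
  {B}: scan cost=60, card=60
  {A}: scan cost=150, card=150
  {AB}: card=600; try (B,hash)→1020, (A,nl_idx)→1140, (A,merge)→1830, (B,merge)→1920, (A,hash)→2520, (A,nl)→9060 …(+1); best=1020 via (B,hash)

1020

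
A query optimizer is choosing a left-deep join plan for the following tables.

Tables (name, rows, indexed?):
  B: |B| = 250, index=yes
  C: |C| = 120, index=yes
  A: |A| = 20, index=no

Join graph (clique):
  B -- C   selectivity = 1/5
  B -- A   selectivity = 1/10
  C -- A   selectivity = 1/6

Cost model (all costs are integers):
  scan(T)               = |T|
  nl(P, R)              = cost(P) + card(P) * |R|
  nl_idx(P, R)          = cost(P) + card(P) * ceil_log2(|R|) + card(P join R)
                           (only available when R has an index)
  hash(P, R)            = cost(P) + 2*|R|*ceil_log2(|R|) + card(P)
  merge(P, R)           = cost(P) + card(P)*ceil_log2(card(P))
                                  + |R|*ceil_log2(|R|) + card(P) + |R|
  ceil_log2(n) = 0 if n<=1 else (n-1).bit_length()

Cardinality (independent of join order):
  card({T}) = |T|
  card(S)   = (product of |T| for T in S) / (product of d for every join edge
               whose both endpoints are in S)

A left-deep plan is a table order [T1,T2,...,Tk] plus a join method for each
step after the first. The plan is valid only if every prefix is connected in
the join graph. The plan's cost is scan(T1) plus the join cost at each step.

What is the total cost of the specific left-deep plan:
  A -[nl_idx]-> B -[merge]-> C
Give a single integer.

step 1: scan A: cost=20, card=20
step 2: join B via nl_idx
    card(P join B) = 20*250/(10) = 500
    cost = 20 + 20*8 + 500 = 680
step 3: join C via merge
    card(P join C) = 500*120/(5*6) = 2000
    cost = 680 + 500*9 + 120*7 + 500 + 120 = 6640

6640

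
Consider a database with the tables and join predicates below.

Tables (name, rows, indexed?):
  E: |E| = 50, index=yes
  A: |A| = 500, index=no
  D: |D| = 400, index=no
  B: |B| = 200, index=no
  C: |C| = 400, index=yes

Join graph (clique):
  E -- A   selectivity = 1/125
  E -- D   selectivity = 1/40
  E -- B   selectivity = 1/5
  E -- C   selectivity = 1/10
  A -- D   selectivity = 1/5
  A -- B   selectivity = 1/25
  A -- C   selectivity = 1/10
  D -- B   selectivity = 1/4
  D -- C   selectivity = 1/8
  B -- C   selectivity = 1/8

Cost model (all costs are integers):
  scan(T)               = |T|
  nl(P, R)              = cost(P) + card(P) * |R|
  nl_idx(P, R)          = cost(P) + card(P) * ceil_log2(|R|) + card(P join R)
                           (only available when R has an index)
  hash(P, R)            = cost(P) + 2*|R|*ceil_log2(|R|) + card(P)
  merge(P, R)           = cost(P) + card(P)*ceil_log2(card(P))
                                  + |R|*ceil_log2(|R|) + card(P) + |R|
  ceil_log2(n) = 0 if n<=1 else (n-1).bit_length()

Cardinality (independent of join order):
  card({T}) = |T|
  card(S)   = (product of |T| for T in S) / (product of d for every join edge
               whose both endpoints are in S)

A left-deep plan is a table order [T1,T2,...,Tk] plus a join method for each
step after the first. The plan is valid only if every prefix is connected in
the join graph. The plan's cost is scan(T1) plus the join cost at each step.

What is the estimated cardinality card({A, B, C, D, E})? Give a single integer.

10

Tables in S: A(500), B(200), C(400), D(400), E(50)
Edges inside S: E-A(d=125), E-D(d=40), E-B(d=5), E-C(d=10), A-D(d=5), A-B(d=25), A-C(d=10), D-B(d=4), D-C(d=8), B-C(d=8)
numerator = 500 * 200 * 400 * 400 * 50 = 800000000000
denominator = 125 * 40 * 5 * 10 * 5 * 25 * 10 * 4 * 8 * 8 = 80000000000
card(S) = 800000000000 / 80000000000 = 10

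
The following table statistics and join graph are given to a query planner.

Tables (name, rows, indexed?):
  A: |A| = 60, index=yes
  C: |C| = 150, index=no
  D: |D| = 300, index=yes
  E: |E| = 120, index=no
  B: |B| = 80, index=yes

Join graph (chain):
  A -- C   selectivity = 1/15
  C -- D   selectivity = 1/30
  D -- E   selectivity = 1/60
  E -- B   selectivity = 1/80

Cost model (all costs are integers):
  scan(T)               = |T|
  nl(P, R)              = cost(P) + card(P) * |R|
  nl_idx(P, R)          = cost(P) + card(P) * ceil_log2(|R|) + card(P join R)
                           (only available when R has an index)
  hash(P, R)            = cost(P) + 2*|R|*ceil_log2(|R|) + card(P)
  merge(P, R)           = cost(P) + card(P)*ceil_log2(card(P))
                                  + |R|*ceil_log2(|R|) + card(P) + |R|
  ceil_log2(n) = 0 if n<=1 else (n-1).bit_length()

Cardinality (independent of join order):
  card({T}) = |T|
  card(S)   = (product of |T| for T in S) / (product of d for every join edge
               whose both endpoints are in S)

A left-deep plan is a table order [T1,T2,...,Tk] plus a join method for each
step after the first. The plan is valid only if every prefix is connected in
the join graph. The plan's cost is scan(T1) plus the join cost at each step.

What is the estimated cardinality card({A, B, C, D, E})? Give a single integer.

Tables in S: A(60), B(80), C(150), D(300), E(120)
Edges inside S: A-C(d=15), C-D(d=30), D-E(d=60), E-B(d=80)
numerator = 60 * 80 * 150 * 300 * 120 = 25920000000
denominator = 15 * 30 * 60 * 80 = 2160000
card(S) = 25920000000 / 2160000 = 12000

12000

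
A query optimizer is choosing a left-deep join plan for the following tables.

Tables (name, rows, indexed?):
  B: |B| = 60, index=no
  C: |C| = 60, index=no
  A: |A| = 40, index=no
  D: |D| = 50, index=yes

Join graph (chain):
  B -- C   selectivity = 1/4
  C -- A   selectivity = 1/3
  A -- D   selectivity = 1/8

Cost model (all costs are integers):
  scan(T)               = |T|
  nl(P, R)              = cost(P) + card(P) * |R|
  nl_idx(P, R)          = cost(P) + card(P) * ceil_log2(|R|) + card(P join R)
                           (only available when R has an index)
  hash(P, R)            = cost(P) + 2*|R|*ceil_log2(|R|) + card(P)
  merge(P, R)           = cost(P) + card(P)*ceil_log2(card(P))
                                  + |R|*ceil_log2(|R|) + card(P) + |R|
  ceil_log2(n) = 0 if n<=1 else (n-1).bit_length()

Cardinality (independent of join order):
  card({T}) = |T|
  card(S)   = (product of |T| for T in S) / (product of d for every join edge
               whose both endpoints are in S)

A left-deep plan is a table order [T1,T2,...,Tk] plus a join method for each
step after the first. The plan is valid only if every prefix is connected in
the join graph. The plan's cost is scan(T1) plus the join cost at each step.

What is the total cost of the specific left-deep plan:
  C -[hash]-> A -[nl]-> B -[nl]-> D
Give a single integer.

648600

step 1: scan C: cost=60, card=60
step 2: join A via hash
    card(P join A) = 60*40/(3) = 800
    cost = 60 + 2*40*6 + 60 = 600
step 3: join B via nl
    card(P join B) = 800*60/(4) = 12000
    cost = 600 + 800*60 = 48600
step 4: join D via nl
    card(P join D) = 12000*50/(8) = 75000
    cost = 48600 + 12000*50 = 648600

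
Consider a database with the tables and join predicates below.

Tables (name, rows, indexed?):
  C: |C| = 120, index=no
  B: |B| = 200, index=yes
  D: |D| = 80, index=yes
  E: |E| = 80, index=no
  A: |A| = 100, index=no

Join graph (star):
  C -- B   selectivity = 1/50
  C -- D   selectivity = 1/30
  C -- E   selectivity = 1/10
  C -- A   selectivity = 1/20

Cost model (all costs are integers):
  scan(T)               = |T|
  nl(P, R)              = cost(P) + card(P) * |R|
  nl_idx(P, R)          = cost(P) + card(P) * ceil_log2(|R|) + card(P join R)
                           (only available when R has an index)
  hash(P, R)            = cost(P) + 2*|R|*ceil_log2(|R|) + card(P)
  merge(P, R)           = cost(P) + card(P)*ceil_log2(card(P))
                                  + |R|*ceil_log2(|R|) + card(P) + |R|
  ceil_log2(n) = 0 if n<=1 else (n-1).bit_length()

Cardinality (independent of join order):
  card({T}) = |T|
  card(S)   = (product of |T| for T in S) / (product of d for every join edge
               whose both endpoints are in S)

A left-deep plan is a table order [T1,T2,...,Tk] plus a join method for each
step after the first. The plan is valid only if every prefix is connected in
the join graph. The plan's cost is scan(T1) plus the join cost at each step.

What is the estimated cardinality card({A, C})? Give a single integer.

600

Tables in S: A(100), C(120)
Edges inside S: C-A(d=20)
numerator = 100 * 120 = 12000
denominator = 20 = 20
card(S) = 12000 / 20 = 600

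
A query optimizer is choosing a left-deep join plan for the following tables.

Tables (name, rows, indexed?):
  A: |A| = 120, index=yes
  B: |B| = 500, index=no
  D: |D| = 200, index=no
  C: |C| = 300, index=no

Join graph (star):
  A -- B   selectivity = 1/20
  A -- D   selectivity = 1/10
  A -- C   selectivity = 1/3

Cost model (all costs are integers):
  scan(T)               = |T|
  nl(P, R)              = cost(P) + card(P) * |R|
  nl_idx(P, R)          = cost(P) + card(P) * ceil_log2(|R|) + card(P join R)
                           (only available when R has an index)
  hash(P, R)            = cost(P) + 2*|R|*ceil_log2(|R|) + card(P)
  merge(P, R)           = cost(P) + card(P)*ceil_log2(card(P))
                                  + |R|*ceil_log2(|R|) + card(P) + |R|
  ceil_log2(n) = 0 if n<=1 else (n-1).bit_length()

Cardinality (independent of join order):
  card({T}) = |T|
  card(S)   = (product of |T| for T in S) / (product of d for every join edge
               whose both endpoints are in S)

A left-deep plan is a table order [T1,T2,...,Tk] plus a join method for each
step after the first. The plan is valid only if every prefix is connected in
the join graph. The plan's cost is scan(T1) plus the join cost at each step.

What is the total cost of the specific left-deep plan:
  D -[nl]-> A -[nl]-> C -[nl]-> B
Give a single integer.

step 1: scan D: cost=200, card=200
step 2: join A via nl
    card(P join A) = 200*120/(10) = 2400
    cost = 200 + 200*120 = 24200
step 3: join C via nl
    card(P join C) = 2400*300/(3) = 240000
    cost = 24200 + 2400*300 = 744200
step 4: join B via nl
    card(P join B) = 240000*500/(20) = 6000000
    cost = 744200 + 240000*500 = 120744200

120744200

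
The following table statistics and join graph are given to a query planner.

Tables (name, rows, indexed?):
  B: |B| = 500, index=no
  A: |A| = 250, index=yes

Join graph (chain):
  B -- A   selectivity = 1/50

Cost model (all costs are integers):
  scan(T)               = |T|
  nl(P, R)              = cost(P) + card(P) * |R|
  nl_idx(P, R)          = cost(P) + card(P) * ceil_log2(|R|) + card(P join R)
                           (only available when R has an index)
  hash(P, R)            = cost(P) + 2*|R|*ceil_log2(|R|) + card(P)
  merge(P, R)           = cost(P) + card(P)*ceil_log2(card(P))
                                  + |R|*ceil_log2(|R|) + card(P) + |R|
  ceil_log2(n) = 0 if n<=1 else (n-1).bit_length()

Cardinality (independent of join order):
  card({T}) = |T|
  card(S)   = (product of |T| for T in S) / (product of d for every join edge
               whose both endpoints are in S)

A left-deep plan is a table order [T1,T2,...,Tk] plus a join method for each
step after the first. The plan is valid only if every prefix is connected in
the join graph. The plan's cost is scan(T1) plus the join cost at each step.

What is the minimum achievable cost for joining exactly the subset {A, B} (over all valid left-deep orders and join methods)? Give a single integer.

Selinger DP over subsets of {A,B}:
  {B}: scan cost=500, card=500
  {A}: scan cost=250, card=250
  {AB}: card=2500; try (A,hash)→5000, (A,nl_idx)→7000, (B,merge)→7500, (A,merge)→7750, (B,hash)→9500, (B,nl)→125250 …(+1); best=5000 via (A,hash)

5000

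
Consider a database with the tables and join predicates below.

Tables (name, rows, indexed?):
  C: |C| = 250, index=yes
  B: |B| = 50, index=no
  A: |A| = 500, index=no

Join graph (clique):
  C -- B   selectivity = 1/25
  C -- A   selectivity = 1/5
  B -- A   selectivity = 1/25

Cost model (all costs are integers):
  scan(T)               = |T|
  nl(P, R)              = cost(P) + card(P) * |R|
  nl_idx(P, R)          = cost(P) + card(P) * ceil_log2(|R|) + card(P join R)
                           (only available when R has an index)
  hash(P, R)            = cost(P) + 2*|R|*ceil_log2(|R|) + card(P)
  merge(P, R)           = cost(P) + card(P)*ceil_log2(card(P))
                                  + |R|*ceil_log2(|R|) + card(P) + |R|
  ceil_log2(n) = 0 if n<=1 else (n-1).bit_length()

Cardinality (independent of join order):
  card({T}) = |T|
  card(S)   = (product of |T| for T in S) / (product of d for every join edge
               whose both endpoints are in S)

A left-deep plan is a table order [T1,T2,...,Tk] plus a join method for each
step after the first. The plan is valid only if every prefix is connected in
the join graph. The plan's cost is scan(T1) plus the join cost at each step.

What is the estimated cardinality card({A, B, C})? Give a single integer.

2000

Tables in S: A(500), B(50), C(250)
Edges inside S: C-B(d=25), C-A(d=5), B-A(d=25)
numerator = 500 * 50 * 250 = 6250000
denominator = 25 * 5 * 25 = 3125
card(S) = 6250000 / 3125 = 2000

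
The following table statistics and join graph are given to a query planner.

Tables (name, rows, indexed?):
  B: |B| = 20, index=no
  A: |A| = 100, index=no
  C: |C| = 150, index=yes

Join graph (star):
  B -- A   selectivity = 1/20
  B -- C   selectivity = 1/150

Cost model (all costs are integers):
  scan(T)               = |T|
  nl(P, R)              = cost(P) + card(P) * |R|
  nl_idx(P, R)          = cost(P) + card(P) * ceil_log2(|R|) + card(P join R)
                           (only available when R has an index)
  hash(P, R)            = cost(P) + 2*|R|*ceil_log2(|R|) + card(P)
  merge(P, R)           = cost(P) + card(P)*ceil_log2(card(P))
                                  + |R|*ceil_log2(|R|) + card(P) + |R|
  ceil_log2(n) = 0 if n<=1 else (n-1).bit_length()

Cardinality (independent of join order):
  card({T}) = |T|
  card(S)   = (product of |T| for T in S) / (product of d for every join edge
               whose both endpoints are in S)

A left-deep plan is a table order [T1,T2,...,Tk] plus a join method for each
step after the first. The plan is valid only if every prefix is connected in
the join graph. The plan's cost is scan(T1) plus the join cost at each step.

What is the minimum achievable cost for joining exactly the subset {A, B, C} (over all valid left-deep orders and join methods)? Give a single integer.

Selinger DP over subsets of {A,B,C}:
  {B}: scan cost=20, card=20
  {A}: scan cost=100, card=100
  {C}: scan cost=150, card=150
  {AB}: card=100; try (B,hash)→400, (A,merge)→940, (B,merge)→1020, (A,hash)→1440, (A,nl)→2020, (B,nl)→2100; best=400 via (B,hash)
  {BC}: card=20; try (C,nl_idx)→200, (B,hash)→500, (C,merge)→1490, (B,merge)→1620, (C,hash)→2440, (C,nl)→3020 …(+1); best=200 via (C,nl_idx)
  {ABC}: card=100; try (A,merge)→1120, (C,nl_idx)→1300, (A,hash)→1620, (A,nl)→2200, (C,merge)→2550, (C,hash)→2900 …(+1); best=1120 via (A,merge)

1120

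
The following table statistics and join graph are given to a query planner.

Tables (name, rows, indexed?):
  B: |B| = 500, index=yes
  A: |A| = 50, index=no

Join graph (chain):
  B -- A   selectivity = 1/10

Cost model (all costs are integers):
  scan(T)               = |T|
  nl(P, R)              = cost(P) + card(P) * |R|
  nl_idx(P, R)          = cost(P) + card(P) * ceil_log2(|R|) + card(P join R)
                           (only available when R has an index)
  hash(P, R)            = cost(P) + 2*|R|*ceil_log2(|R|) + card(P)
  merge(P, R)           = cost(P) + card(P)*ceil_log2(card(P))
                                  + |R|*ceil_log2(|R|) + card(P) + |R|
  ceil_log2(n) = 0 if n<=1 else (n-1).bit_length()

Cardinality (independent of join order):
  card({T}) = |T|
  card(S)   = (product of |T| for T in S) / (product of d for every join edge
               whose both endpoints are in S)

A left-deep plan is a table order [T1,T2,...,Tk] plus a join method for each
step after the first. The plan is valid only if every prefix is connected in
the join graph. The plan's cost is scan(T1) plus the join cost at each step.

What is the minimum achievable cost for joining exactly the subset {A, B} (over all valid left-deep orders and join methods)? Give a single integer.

1600

Selinger DP over subsets of {A,B}:
  {B}: scan cost=500, card=500
  {A}: scan cost=50, card=50
  {AB}: card=2500; try (A,hash)→1600, (B,nl_idx)→3000, (B,merge)→5400, (A,merge)→5850, (B,hash)→9100, (B,nl)→25050 …(+1); best=1600 via (A,hash)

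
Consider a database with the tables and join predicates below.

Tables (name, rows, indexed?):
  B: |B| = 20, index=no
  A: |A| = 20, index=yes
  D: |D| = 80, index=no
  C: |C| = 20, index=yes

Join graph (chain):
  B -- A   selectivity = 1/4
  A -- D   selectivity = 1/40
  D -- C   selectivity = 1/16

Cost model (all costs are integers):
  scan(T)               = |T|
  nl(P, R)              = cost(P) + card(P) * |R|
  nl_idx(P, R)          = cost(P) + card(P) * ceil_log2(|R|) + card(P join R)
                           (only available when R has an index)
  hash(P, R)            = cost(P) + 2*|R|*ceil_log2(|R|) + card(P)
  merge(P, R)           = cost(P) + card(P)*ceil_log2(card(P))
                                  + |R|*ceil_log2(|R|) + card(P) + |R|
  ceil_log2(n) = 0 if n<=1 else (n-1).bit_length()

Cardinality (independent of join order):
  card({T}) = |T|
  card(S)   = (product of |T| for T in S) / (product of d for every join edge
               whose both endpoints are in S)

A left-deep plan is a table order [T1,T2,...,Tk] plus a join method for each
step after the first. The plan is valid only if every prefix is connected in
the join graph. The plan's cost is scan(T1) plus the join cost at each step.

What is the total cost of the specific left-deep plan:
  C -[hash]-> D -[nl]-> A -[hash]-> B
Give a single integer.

step 1: scan C: cost=20, card=20
step 2: join D via hash
    card(P join D) = 20*80/(16) = 100
    cost = 20 + 2*80*7 + 20 = 1160
step 3: join A via nl
    card(P join A) = 100*20/(40) = 50
    cost = 1160 + 100*20 = 3160
step 4: join B via hash
    card(P join B) = 50*20/(4) = 250
    cost = 3160 + 2*20*5 + 50 = 3410

3410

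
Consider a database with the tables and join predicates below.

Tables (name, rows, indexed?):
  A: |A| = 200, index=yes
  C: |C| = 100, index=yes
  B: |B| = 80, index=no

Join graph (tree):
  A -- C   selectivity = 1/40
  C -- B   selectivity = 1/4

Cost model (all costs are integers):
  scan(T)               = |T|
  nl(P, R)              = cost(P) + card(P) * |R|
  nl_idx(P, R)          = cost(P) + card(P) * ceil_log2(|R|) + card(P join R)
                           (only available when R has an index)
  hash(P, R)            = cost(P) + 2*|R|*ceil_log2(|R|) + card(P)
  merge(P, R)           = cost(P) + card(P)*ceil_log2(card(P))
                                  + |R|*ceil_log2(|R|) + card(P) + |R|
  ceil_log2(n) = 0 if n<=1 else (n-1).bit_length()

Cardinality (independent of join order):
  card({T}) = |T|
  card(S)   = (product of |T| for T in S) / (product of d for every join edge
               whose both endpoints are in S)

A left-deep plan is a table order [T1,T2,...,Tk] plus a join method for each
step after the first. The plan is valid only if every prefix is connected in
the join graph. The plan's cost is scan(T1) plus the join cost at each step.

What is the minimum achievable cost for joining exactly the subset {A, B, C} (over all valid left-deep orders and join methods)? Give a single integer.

3020

Selinger DP over subsets of {A,B,C}:
  {A}: scan cost=200, card=200
  {C}: scan cost=100, card=100
  {B}: scan cost=80, card=80
  {AC}: card=500; try (A,nl_idx)→1400, (C,hash)→1800, (C,nl_idx)→2100, (A,merge)→2700, (C,merge)→2800, (A,hash)→3400 …(+2); best=1400 via (A,nl_idx)
  {BC}: card=2000; try (B,hash)→1320, (C,merge)→1520, (B,merge)→1540, (C,hash)→1560, (C,nl_idx)→2640, (C,nl)→8080 …(+1); best=1320 via (B,hash)
  {ABC}: card=10000; try (B,hash)→3020, (A,hash)→6520, (B,merge)→7040, (A,merge)→27120, (A,nl_idx)→27320, (B,nl)→41400 …(+1); best=3020 via (B,hash)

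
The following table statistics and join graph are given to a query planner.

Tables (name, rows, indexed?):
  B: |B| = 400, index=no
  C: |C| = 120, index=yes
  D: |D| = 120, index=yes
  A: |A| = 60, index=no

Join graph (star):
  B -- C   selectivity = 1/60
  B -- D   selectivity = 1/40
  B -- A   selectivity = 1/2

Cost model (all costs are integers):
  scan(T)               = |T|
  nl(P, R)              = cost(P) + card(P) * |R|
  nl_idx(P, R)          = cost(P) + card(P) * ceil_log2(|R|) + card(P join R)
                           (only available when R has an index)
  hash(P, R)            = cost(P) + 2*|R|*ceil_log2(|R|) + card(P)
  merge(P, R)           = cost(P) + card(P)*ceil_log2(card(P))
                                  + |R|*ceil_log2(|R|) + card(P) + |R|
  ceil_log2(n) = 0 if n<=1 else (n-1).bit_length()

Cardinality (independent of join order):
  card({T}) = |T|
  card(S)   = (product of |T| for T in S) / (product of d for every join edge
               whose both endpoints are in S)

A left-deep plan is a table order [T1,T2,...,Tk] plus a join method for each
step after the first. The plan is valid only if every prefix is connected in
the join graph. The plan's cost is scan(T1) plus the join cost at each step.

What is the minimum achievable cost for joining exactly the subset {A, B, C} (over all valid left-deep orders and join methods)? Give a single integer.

4000

Selinger DP over subsets of {A,B,C}:
  {B}: scan cost=400, card=400
  {C}: scan cost=120, card=120
  {A}: scan cost=60, card=60
  {BC}: card=800; try (C,hash)→2480, (C,nl_idx)→4000, (B,merge)→5080, (C,merge)→5360, (B,hash)→7440, (B,nl)→48120 …(+1); best=2480 via (C,hash)
  {AB}: card=12000; try (A,hash)→1520, (B,merge)→4480, (A,merge)→4820, (B,hash)→7320, (B,nl)→24060, (A,nl)→24400; best=1520 via (A,hash)
  {ABC}: card=24000; try (A,hash)→4000, (A,merge)→11700, (C,hash)→15200, (A,nl)→50480, (C,nl_idx)→109520, (C,merge)→182480 …(+1); best=4000 via (A,hash)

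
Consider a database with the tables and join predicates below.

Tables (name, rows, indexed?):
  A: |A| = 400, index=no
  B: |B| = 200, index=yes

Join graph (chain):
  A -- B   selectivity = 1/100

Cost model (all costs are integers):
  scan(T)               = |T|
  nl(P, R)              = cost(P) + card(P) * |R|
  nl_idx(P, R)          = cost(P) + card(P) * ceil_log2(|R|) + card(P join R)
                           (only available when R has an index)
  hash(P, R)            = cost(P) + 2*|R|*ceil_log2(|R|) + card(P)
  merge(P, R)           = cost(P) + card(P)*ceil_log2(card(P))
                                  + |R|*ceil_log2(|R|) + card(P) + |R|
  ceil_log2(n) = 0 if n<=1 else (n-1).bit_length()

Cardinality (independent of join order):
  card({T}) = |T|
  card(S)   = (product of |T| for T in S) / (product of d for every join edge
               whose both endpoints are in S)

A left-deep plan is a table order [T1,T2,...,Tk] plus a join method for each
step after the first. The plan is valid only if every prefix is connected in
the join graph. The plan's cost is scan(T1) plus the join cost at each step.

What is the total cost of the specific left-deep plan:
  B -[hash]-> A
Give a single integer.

7600

step 1: scan B: cost=200, card=200
step 2: join A via hash
    card(P join A) = 200*400/(100) = 800
    cost = 200 + 2*400*9 + 200 = 7600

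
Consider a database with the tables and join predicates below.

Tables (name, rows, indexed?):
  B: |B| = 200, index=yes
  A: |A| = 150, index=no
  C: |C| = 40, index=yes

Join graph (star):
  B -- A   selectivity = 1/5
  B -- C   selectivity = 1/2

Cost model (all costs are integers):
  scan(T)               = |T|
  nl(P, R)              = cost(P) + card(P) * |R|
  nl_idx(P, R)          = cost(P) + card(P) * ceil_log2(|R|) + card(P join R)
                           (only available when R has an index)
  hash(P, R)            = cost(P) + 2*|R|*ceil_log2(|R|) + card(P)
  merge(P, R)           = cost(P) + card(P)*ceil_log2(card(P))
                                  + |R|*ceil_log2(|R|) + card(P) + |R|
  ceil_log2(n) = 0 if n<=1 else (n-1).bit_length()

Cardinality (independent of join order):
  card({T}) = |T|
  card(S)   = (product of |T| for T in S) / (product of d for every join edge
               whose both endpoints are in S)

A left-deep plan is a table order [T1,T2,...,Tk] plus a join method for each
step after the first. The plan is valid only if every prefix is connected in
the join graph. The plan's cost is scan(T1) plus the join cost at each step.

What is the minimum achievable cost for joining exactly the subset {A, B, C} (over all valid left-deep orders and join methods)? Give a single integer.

7280

Selinger DP over subsets of {A,B,C}:
  {B}: scan cost=200, card=200
  {A}: scan cost=150, card=150
  {C}: scan cost=40, card=40
  {AB}: card=6000; try (A,hash)→2800, (B,merge)→3300, (A,merge)→3350, (B,hash)→3500, (B,nl_idx)→7350, (B,nl)→30150 …(+1); best=2800 via (A,hash)
  {BC}: card=4000; try (C,hash)→880, (B,merge)→2120, (C,merge)→2280, (B,hash)→3280, (B,nl_idx)→4360, (C,nl_idx)→5400 …(+2); best=880 via (C,hash)
  {ABC}: card=120000; try (A,hash)→7280, (C,hash)→9280, (A,merge)→54230, (C,merge)→87080, (C,nl_idx)→158800, (C,nl)→242800 …(+1); best=7280 via (A,hash)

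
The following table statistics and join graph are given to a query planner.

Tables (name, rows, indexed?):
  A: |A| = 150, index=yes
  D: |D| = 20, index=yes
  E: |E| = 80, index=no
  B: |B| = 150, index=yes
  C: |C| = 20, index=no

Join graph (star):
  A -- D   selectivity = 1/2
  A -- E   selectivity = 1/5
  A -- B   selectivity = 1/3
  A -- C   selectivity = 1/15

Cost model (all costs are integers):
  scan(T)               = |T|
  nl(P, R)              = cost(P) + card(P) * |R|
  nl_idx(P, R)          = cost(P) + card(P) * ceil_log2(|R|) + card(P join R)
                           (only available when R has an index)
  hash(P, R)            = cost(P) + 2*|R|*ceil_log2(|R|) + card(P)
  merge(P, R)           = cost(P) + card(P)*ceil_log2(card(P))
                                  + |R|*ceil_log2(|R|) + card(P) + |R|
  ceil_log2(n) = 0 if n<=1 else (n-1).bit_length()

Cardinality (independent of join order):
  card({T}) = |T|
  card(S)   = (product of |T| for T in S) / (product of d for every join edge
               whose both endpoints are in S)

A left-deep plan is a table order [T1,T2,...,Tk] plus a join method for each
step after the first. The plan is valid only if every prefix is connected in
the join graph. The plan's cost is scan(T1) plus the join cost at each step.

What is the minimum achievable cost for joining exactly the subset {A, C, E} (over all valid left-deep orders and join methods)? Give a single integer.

1700

Selinger DP over subsets of {A,C,E}:
  {A}: scan cost=150, card=150
  {E}: scan cost=80, card=80
  {C}: scan cost=20, card=20
  {AE}: card=2400; try (E,hash)→1420, (A,merge)→2070, (E,merge)→2140, (A,hash)→2560, (A,nl_idx)→3120, (A,nl)→12080 …(+1); best=1420 via (E,hash)
  {AC}: card=200; try (A,nl_idx)→380, (C,hash)→500, (A,merge)→1490, (C,merge)→1620, (A,hash)→2440, (A,nl)→3020 …(+1); best=380 via (A,nl_idx)
  {ACE}: card=3200; try (E,hash)→1700, (E,merge)→2820, (C,hash)→4020, (E,nl)→16380, (C,merge)→32740, (C,nl)→49420; best=1700 via (E,hash)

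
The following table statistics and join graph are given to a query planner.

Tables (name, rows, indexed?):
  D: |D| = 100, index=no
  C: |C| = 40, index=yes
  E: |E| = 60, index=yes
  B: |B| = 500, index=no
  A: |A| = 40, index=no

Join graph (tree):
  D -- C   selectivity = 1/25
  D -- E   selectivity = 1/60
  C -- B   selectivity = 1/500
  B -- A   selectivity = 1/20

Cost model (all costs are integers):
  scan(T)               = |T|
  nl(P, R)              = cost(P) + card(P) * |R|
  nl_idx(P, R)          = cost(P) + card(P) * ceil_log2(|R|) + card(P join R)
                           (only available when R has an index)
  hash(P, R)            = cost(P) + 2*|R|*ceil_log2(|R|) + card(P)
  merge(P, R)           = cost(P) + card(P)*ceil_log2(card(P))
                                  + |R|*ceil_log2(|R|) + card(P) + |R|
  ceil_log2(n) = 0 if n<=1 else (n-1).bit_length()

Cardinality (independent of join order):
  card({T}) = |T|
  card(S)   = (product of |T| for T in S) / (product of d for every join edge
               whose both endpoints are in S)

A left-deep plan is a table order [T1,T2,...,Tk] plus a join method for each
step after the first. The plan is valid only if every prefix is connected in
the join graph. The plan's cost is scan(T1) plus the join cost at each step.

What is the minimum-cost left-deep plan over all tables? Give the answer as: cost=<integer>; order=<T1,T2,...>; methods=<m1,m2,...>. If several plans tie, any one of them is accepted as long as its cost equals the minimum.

cost=4080; order=B,C,D,E,A; methods=hash,merge,hash,hash

Selinger DP (subsets sized 1..n):
  {D}: scan cost=100, card=100
  {C}: scan cost=40, card=40
  {E}: scan cost=60, card=60
  {B}: scan cost=500, card=500
  {A}: scan cost=40, card=40
  {CD}: card=160; try (C,hash)→680, (C,nl_idx)→860, (D,merge)→1120, (C,merge)→1180, (D,hash)→1480, (D,nl)→4040 …(+1); best=680 via (C,hash)
  {DE}: card=100; try (E,nl_idx)→800, (E,hash)→920, (D,merge)→1280, (E,merge)→1320, (D,hash)→1520, (D,nl)→6060 …(+1); best=800 via (E,nl_idx)
  {BC}: card=40; try (C,hash)→1480, (C,nl_idx)→3540, (B,merge)→5320, (C,merge)→5780, (B,hash)→9080, (B,nl)→20040 …(+1); best=1480 via (C,hash)
  {AB}: card=1000; try (A,hash)→1480, (B,merge)→5320, (A,merge)→5780, (B,hash)→9080, (B,nl)→20040, (A,nl)→20500; best=1480 via (A,hash)
  {CDE}: card=160; try (C,hash)→1380, (E,hash)→1560, (C,nl_idx)→1560, (E,nl_idx)→1800, (C,merge)→1880, (E,merge)→2540 …(+2); best=1380 via (C,hash)
  {BCD}: card=160; try (D,merge)→2560, (D,hash)→2920, (D,nl)→5480, (B,merge)→7120, (B,hash)→9840, (B,nl)→80680; best=2560 via (D,merge)
  {ABC}: card=80; try (A,hash)→2000, (A,merge)→2040, (C,hash)→2960, (A,nl)→3080, (C,nl_idx)→7560, (C,merge)→12760 …(+1); best=2000 via (A,hash)
  {BCDE}: card=160; try (E,hash)→3440, (E,nl_idx)→3680, (E,merge)→4420, (B,merge)→7820, (B,hash)→10540, (E,nl)→12160 …(+1); best=3440 via (E,hash)
  {ABCD}: card=320; try (A,hash)→3200, (D,merge)→3440, (D,hash)→3480, (A,merge)→4280, (A,nl)→8960, (D,nl)→10000; best=3200 via (A,hash)
  {ABCDE}: card=320; try (A,hash)→4080, (E,hash)→4240, (A,merge)→5160, (E,nl_idx)→5440, (E,merge)→6820, (A,nl)→9840 …(+1); best=4080 via (A,hash)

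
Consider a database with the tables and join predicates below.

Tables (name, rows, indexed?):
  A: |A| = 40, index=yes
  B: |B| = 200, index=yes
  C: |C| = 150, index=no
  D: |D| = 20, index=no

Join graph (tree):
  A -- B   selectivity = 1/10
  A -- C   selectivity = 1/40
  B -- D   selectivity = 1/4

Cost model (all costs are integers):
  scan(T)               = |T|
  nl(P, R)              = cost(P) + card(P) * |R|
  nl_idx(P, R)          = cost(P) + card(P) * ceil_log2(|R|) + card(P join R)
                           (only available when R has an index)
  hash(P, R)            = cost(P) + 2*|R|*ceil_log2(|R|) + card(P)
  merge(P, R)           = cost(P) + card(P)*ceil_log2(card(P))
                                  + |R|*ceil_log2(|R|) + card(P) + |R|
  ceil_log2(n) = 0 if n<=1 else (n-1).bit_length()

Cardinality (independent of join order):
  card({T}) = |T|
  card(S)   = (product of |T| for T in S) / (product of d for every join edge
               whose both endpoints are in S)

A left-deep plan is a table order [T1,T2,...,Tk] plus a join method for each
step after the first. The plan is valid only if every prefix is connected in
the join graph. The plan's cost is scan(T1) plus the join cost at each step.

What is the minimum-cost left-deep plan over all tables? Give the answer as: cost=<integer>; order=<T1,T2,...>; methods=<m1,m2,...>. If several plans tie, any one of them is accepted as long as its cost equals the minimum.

Selinger DP (subsets sized 1..n):
  {A}: scan cost=40, card=40
  {B}: scan cost=200, card=200
  {C}: scan cost=150, card=150
  {D}: scan cost=20, card=20
  {AB}: card=800; try (A,hash)→880, (B,nl_idx)→1160, (B,merge)→2120, (A,nl_idx)→2200, (A,merge)→2280, (B,hash)→3280 …(+2); best=880 via (A,hash)
  {AC}: card=150; try (A,hash)→780, (A,nl_idx)→1200, (C,merge)→1670, (A,merge)→1780, (C,hash)→2480, (C,nl)→6040 …(+1); best=780 via (A,hash)
  {BD}: card=1000; try (D,hash)→600, (B,nl_idx)→1180, (B,merge)→1940, (D,merge)→2120, (B,hash)→3240, (B,nl)→4020 …(+1); best=600 via (D,hash)
  {ABC}: card=3000; try (B,merge)→3930, (C,hash)→4080, (B,hash)→4130, (B,nl_idx)→4980, (C,merge)→11030, (B,nl)→30780 …(+1); best=3930 via (B,merge)
  {ABD}: card=4000; try (D,hash)→1880, (A,hash)→2080, (D,merge)→9800, (A,nl_idx)→10600, (A,merge)→11880, (D,nl)→16880 …(+1); best=1880 via (D,hash)
  {ABCD}: card=15000; try (D,hash)→7130, (C,hash)→8280, (D,merge)→43050, (C,merge)→55230, (D,nl)→63930, (C,nl)→601880; best=7130 via (D,hash)

cost=7130; order=C,A,B,D; methods=hash,merge,hash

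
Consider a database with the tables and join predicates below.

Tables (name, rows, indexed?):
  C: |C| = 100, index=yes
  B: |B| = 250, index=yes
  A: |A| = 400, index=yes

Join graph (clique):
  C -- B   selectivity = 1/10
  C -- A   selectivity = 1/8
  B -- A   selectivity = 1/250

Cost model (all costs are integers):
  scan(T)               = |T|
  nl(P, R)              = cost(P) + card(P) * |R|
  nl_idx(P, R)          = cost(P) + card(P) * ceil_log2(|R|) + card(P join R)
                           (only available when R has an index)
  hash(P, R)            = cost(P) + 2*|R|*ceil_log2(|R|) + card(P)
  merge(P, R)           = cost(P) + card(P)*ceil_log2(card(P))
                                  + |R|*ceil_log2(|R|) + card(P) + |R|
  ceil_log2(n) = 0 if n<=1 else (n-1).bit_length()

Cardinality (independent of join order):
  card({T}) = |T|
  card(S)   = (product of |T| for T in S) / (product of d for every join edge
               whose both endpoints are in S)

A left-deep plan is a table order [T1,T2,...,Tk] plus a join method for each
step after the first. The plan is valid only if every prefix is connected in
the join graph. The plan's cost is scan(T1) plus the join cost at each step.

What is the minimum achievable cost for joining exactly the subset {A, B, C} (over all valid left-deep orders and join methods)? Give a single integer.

Selinger DP over subsets of {A,B,C}:
  {C}: scan cost=100, card=100
  {B}: scan cost=250, card=250
  {A}: scan cost=400, card=400
  {BC}: card=2500; try (C,hash)→1900, (B,merge)→3150, (C,merge)→3300, (B,nl_idx)→3400, (B,hash)→4200, (C,nl_idx)→4500 …(+2); best=1900 via (C,hash)
  {AC}: card=5000; try (C,hash)→2200, (A,merge)→4900, (C,merge)→5200, (A,nl_idx)→6000, (A,hash)→7400, (C,nl_idx)→8200 …(+2); best=2200 via (C,hash)
  {AB}: card=400; try (A,nl_idx)→2900, (B,nl_idx)→4000, (B,hash)→4800, (A,merge)→6500, (B,merge)→6650, (A,hash)→7700 …(+2); best=2900 via (A,nl_idx)
  {ABC}: card=500; try (C,hash)→4700, (C,nl_idx)→6200, (C,merge)→7700, (B,hash)→11200, (A,hash)→11600, (A,nl_idx)→24900 …(+6); best=4700 via (C,hash)

4700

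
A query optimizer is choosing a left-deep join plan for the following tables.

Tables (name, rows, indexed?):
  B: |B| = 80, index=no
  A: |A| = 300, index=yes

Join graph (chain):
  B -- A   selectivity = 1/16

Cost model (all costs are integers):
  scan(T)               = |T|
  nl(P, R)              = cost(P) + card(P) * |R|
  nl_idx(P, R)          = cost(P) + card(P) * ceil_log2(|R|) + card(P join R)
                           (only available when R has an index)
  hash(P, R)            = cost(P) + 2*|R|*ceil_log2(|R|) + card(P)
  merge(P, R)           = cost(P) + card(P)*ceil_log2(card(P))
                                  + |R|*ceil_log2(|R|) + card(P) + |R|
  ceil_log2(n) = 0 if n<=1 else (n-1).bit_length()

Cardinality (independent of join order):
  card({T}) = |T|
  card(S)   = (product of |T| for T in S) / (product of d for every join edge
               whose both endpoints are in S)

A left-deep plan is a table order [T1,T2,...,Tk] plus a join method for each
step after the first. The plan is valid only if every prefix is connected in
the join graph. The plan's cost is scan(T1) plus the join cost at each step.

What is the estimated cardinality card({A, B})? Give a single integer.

1500

Tables in S: A(300), B(80)
Edges inside S: B-A(d=16)
numerator = 300 * 80 = 24000
denominator = 16 = 16
card(S) = 24000 / 16 = 1500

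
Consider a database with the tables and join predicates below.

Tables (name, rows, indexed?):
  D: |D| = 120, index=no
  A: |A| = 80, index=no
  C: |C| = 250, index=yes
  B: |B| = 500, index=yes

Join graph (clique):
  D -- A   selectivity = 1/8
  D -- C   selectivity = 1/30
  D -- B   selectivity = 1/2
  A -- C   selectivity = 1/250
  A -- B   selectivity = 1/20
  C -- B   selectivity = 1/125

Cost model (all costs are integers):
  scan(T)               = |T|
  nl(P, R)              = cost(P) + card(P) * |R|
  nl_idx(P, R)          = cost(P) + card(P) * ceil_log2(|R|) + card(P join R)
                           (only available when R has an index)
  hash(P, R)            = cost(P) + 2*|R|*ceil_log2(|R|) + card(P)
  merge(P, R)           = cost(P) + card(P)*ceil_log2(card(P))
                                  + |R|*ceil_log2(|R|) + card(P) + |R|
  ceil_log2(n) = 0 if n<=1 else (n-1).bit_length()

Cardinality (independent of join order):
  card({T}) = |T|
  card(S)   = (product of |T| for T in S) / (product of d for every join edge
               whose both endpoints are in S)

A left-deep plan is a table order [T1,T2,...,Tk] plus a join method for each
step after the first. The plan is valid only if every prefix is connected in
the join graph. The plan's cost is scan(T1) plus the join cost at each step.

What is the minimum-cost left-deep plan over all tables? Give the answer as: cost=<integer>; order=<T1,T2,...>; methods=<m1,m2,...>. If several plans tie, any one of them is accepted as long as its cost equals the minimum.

Selinger DP (subsets sized 1..n):
  {D}: scan cost=120, card=120
  {A}: scan cost=80, card=80
  {C}: scan cost=250, card=250
  {B}: scan cost=500, card=500
  {AD}: card=1200; try (A,hash)→1360, (D,merge)→1680, (A,merge)→1720, (D,hash)→1840, (D,nl)→9680, (A,nl)→9720; best=1360 via (A,hash)
  {CD}: card=1000; try (C,nl_idx)→2080, (D,hash)→2180, (C,merge)→3330, (D,merge)→3460, (C,hash)→4240, (C,nl)→30120 …(+1); best=2080 via (C,nl_idx)
  {BD}: card=30000; try (D,hash)→2680, (B,merge)→6080, (D,merge)→6460, (B,hash)→9240, (B,nl_idx)→31200, (B,nl)→60120 …(+1); best=2680 via (D,hash)
  {AC}: card=80; try (C,nl_idx)→800, (A,hash)→1620, (C,merge)→2970, (A,merge)→3140, (C,hash)→4160, (C,nl)→20080 …(+1); best=800 via (C,nl_idx)
  {AB}: card=2000; try (A,hash)→2120, (B,nl_idx)→2800, (B,merge)→5720, (A,merge)→6140, (B,hash)→9160, (B,nl)→40080 …(+1); best=2120 via (A,hash)
  {BC}: card=1000; try (B,nl_idx)→3500, (C,hash)→5000, (C,nl_idx)→5500, (B,merge)→7500, (C,merge)→7750, (B,hash)→9500 …(+2); best=3500 via (B,nl_idx)
  {ACD}: card=40; try (D,merge)→2400, (D,hash)→2560, (A,hash)→4200, (C,hash)→6560, (D,nl)→10400, (C,nl_idx)→11000 …(+4); best=2400 via (D,merge)
  {ABD}: card=15000; try (D,hash)→5800, (B,hash)→11560, (B,merge)→20760, (D,merge)→27080, (B,nl_idx)→27160, (A,hash)→33800 …(+4); best=5800 via (D,hash)
  {BCD}: card=2000; try (D,hash)→6180, (B,hash)→12080, (B,nl_idx)→13080, (D,merge)→15460, (B,merge)→18080, (C,hash)→36680 …(+5); best=6180 via (D,hash)
  {ABC}: card=16; try (B,nl_idx)→1536, (A,hash)→5620, (B,merge)→6440, (C,hash)→8120, (B,hash)→9880, (A,merge)→15140 …(+5); best=1536 via (B,nl_idx)
  {ABCD}: card=4; try (D,merge)→2576, (B,nl_idx)→2764, (D,hash)→3232, (D,nl)→3456, (B,merge)→7680, (A,hash)→9300 …(+8); best=2576 via (D,merge)

cost=2576; order=A,C,B,D; methods=nl_idx,nl_idx,merge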